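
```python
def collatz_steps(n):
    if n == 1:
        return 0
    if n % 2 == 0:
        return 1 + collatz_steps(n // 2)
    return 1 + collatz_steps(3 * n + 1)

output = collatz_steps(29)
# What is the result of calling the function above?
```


collatz_steps(29)
29 is odd -> 3*29+1 = 88 -> collatz_steps(88)
88 is even -> collatz_steps(44)
44 is even -> collatz_steps(22)
22 is even -> collatz_steps(11)
11 is odd -> 3*11+1 = 34 -> collatz_steps(34)
34 is even -> collatz_steps(17)
17 is odd -> 3*17+1 = 52 -> collatz_steps(52)
52 is even -> collatz_steps(26)
26 is even -> collatz_steps(13)
13 is odd -> 3*13+1 = 40 -> collatz_steps(40)
40 is even -> collatz_steps(20)
20 is even -> collatz_steps(10)
10 is even -> collatz_steps(5)
5 is odd -> 3*5+1 = 16 -> collatz_steps(16)
16 is even -> collatz_steps(8)
8 is even -> collatz_steps(4)
4 is even -> collatz_steps(2)
2 is even -> collatz_steps(1)
Reached 1 after 18 steps
= 18


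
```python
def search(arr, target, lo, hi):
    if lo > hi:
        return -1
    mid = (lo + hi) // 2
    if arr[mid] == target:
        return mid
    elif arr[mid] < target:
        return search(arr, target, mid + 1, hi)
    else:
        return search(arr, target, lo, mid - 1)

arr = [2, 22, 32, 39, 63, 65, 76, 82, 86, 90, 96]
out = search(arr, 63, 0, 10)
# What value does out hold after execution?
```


search(arr, 63, 0, 10)
lo=0, hi=10, mid=5, arr[mid]=65
65 > 63, search left half
lo=0, hi=4, mid=2, arr[mid]=32
32 < 63, search right half
lo=3, hi=4, mid=3, arr[mid]=39
39 < 63, search right half
lo=4, hi=4, mid=4, arr[mid]=63
arr[4] == 63, found at index 4
= 4


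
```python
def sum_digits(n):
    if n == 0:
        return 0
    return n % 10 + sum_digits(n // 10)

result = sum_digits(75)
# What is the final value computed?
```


sum_digits(75)
= 5 + sum_digits(7)
= 5 + 7 + sum_digits(0)
= 5 + 7 + 0
= 12


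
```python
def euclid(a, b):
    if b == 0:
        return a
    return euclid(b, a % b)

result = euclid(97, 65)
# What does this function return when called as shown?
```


euclid(97, 65)
= euclid(65, 97 % 65) = euclid(65, 32)
= euclid(32, 65 % 32) = euclid(32, 1)
= euclid(1, 32 % 1) = euclid(1, 0)
b == 0, return a = 1


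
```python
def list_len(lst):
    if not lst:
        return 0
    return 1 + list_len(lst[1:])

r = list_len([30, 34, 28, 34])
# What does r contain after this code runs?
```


list_len([30, 34, 28, 34])
= 1 + list_len([34, 28, 34])
= 1 + 1 + list_len([28, 34])
= 1 + 1 + 1 + list_len([34])
= 1 + 1 + 1 + 1 + list_len([])
= 1 + 1 + 1 + 1 + 0
= 4


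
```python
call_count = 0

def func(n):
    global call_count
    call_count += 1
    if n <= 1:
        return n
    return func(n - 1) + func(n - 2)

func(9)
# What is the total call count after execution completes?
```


func(9) calls func(8) and func(7); each non-base call branches into two more.
Let C(k) = total number of calls made by func(k), including the call to func(k) itself.
Base cases: C(0) = 1, C(1) = 1
Recurrence: C(k) = 1 + C(k-1) + C(k-2)
  C(2) = 1 + C(1) + C(0) = 1 + 1 + 1 = 3
  C(3) = 1 + C(2) + C(1) = 1 + 3 + 1 = 5
  C(4) = 1 + C(3) + C(2) = 1 + 5 + 3 = 9
  C(5) = 1 + C(4) + C(3) = 1 + 9 + 5 = 15
  C(6) = 1 + C(5) + C(4) = 1 + 15 + 9 = 25
  C(7) = 1 + C(6) + C(5) = 1 + 25 + 15 = 41
  C(8) = 1 + C(7) + C(6) = 1 + 41 + 25 = 67
  C(9) = 1 + C(8) + C(7) = 1 + 67 + 41 = 109
Total calls = C(9) = 109


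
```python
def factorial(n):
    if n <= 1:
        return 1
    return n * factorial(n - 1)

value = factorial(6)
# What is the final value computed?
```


factorial(6)
= 6 * factorial(5)
= 6 * 5 * factorial(4)
= 6 * 5 * 4 * factorial(3)
= 6 * 5 * 4 * 3 * factorial(2)
= 6 * 5 * 4 * 3 * 2 * factorial(1)
= 6 * 5 * 4 * 3 * 2 * 1
= 720


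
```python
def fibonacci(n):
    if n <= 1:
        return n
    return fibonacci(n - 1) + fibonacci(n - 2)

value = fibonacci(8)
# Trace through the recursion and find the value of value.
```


fibonacci(8)
= fibonacci(7) + fibonacci(6)
= (fibonacci(6) + fibonacci(5)) + fibonacci(6)
Computing bottom-up: fibonacci(0)=0, fibonacci(1)=1, fibonacci(2)=1, fibonacci(3)=2, fibonacci(4)=3, fibonacci(5)=5, fibonacci(6)=8, fibonacci(7)=13, fibonacci(8)=21
= 21


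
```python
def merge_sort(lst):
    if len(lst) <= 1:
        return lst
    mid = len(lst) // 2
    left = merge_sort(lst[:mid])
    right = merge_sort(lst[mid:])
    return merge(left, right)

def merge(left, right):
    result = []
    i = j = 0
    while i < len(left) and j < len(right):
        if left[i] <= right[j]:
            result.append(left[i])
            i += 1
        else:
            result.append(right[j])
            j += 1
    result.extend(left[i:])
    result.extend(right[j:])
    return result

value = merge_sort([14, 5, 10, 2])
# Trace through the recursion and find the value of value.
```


merge_sort([14, 5, 10, 2])
Split into [14, 5] and [10, 2]
Left sorted: [5, 14]
Right sorted: [2, 10]
Merge [5, 14] and [2, 10]
= [2, 5, 10, 14]


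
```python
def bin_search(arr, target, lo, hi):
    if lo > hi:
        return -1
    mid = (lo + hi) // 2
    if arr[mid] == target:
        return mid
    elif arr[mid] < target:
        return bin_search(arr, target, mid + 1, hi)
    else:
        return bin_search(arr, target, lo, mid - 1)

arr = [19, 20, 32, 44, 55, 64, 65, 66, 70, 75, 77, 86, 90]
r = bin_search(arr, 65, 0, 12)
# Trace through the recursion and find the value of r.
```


bin_search(arr, 65, 0, 12)
lo=0, hi=12, mid=6, arr[mid]=65
arr[6] == 65, found at index 6
= 6


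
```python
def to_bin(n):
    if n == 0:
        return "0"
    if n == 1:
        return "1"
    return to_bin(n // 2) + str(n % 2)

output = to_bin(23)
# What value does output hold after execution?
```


to_bin(23)
= to_bin(11) + "1"
= to_bin(5) + "1" + "1"
= to_bin(2) + "1" + "1" + "1"
= to_bin(1) + "0" + "1" + "1" + "1"
= "1" + "0" + "1" + "1" + "1"
= "10111"


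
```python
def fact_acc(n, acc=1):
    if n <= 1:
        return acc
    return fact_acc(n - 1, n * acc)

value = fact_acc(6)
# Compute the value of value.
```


fact_acc(6, 1)
= fact_acc(5, 6 * 1) = fact_acc(5, 6)
= fact_acc(4, 5 * 6) = fact_acc(4, 30)
= fact_acc(3, 4 * 30) = fact_acc(3, 120)
= fact_acc(2, 3 * 120) = fact_acc(2, 360)
= fact_acc(1, 2 * 360) = fact_acc(1, 720)
n <= 1, return acc = 720


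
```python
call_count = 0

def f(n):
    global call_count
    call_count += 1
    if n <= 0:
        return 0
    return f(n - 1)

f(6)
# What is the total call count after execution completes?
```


f(6) calls f(5) calls ... calls f(0)
Total calls: 6 + 1 (for base case) = 7


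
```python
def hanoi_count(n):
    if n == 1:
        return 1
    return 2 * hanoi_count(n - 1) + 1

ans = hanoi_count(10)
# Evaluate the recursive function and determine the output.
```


hanoi_count(10)
= 2 * hanoi_count(9) + 1
= 2 * (2 * hanoi_count(8) + 1) + 1
= 2 * (2 * (2 * hanoi_count(7) + 1) + 1) + 1
= 2 * (2 * (2 * (2 * hanoi_count(6) + 1) + 1) + 1) + 1
= 2 * (2 * (2 * (2 * (2 * hanoi_count(5) + 1) + 1) + 1) + 1) + 1
= 2 * (2 * (2 * (2 * (2 * (2 * hanoi_count(4) + 1) + 1) + 1) + 1) + 1) + 1
= 2 * (2 * (2 * (2 * (2 * (2 * (2 * hanoi_count(3) + 1) + 1) + 1) + 1) + 1) + 1) + 1
= 2 * (2 * (2 * (2 * (2 * (2 * (2 * (2 * hanoi_count(2) + 1) + 1) + 1) + 1) + 1) + 1) + 1) + 1
= 2 * (2 * (2 * (2 * (2 * (2 * (2 * (2 * (2 * hanoi_count(1) + 1) + 1) + 1) + 1) + 1) + 1) + 1) + 1) + 1
Now compute bottom-up:
hanoi_count(1) = 1
hanoi_count(2) = 2 * 1 + 1 = 3
hanoi_count(3) = 2 * 3 + 1 = 7
hanoi_count(4) = 2 * 7 + 1 = 15
hanoi_count(5) = 2 * 15 + 1 = 31
hanoi_count(6) = 2 * 31 + 1 = 63
hanoi_count(7) = 2 * 63 + 1 = 127
hanoi_count(8) = 2 * 127 + 1 = 255
hanoi_count(9) = 2 * 255 + 1 = 511
hanoi_count(10) = 2 * 511 + 1 = 1023
= 1023


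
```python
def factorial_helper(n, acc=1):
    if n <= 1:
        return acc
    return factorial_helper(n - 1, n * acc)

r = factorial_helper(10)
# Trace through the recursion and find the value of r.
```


factorial_helper(10, 1)
= factorial_helper(9, 10 * 1) = factorial_helper(9, 10)
= factorial_helper(8, 9 * 10) = factorial_helper(8, 90)
= factorial_helper(7, 8 * 90) = factorial_helper(7, 720)
= factorial_helper(6, 7 * 720) = factorial_helper(6, 5040)
= factorial_helper(5, 6 * 5040) = factorial_helper(5, 30240)
= factorial_helper(4, 5 * 30240) = factorial_helper(4, 151200)
= factorial_helper(3, 4 * 151200) = factorial_helper(3, 604800)
= factorial_helper(2, 3 * 604800) = factorial_helper(2, 1814400)
= factorial_helper(1, 2 * 1814400) = factorial_helper(1, 3628800)
n <= 1, return acc = 3628800


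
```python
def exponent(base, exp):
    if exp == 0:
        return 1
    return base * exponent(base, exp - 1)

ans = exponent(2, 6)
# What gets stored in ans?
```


exponent(2, 6)
= 2 * exponent(2, 5)
= 2 * 2 * exponent(2, 4)
= 2 * 2 * 2 * exponent(2, 3)
= 2 * 2 * 2 * 2 * exponent(2, 2)
= 2 * 2 * 2 * 2 * 2 * exponent(2, 1)
= 2 * 2 * 2 * 2 * 2 * 2 * exponent(2, 0)
= 2 * 2 * 2 * 2 * 2 * 2 * 1
= 64


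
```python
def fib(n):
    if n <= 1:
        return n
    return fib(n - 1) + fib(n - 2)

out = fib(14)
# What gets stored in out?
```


fib(14)
= fib(13) + fib(12)
= (fib(12) + fib(11)) + fib(12)
Computing bottom-up: fib(0)=0, fib(1)=1, fib(2)=1, fib(3)=2, fib(4)=3, fib(5)=5, fib(6)=8, fib(7)=13, fib(8)=21, fib(9)=34, fib(10)=55, fib(11)=89, fib(12)=144, fib(13)=233, fib(14)=377
= 377


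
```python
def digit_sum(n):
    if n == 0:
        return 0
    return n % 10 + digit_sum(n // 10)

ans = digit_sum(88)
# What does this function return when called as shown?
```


digit_sum(88)
= 8 + digit_sum(8)
= 8 + 8 + digit_sum(0)
= 8 + 8 + 0
= 16


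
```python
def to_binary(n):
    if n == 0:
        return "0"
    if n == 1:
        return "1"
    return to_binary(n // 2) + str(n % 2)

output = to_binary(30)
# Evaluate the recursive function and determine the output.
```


to_binary(30)
= to_binary(15) + "0"
= to_binary(7) + "1" + "0"
= to_binary(3) + "1" + "1" + "0"
= to_binary(1) + "1" + "1" + "1" + "0"
= "1" + "1" + "1" + "1" + "0"
= "11110"


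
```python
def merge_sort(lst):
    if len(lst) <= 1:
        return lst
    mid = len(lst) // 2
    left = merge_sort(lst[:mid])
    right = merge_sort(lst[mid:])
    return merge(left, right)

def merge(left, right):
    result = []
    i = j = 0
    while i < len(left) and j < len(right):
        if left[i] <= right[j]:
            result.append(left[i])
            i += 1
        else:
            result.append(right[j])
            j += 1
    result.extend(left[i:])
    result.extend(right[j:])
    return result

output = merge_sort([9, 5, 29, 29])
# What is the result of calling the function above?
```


merge_sort([9, 5, 29, 29])
Split into [9, 5] and [29, 29]
Left sorted: [5, 9]
Right sorted: [29, 29]
Merge [5, 9] and [29, 29]
= [5, 9, 29, 29]


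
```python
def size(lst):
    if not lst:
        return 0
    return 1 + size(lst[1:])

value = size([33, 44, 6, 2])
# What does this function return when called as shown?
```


size([33, 44, 6, 2])
= 1 + size([44, 6, 2])
= 1 + 1 + size([6, 2])
= 1 + 1 + 1 + size([2])
= 1 + 1 + 1 + 1 + size([])
= 1 + 1 + 1 + 1 + 0
= 4


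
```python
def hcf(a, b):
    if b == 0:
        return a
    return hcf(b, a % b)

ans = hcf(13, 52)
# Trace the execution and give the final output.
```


hcf(13, 52)
= hcf(52, 13 % 52) = hcf(52, 13)
= hcf(13, 52 % 13) = hcf(13, 0)
b == 0, return a = 13


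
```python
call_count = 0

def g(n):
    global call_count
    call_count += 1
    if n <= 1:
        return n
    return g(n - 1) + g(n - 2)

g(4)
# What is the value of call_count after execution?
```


g(4) calls g(3) and g(2); each non-base call branches into two more.
Let C(k) = total number of calls made by g(k), including the call to g(k) itself.
Base cases: C(0) = 1, C(1) = 1
Recurrence: C(k) = 1 + C(k-1) + C(k-2)
  C(2) = 1 + C(1) + C(0) = 1 + 1 + 1 = 3
  C(3) = 1 + C(2) + C(1) = 1 + 3 + 1 = 5
  C(4) = 1 + C(3) + C(2) = 1 + 5 + 3 = 9
Total calls = C(4) = 9


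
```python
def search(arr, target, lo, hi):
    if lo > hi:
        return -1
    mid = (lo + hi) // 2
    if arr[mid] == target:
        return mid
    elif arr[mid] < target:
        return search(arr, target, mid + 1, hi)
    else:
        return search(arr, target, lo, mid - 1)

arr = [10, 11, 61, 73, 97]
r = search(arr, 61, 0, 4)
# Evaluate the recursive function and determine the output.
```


search(arr, 61, 0, 4)
lo=0, hi=4, mid=2, arr[mid]=61
arr[2] == 61, found at index 2
= 2


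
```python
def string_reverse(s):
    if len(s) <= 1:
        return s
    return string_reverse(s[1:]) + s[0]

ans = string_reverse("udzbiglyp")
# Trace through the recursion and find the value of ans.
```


string_reverse("udzbiglyp")
= string_reverse("dzbiglyp") + "u"
= string_reverse("zbiglyp") + "d" + "u"
= string_reverse("biglyp") + "z" + "d" + "u"
= string_reverse("iglyp") + "b" + "z" + "d" + "u"
= string_reverse("glyp") + "i" + "b" + "z" + "d" + "u"
= string_reverse("lyp") + "g" + "i" + "b" + "z" + "d" + "u"
= string_reverse("yp") + "l" + "g" + "i" + "b" + "z" + "d" + "u"
= string_reverse("p") + "y" + "l" + "g" + "i" + "b" + "z" + "d" + "u"
= "p" + "y" + "l" + "g" + "i" + "b" + "z" + "d" + "u"
= "pylgibzdu"


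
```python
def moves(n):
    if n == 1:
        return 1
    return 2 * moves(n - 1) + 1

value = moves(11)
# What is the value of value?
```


moves(11)
= 2 * moves(10) + 1
= 2 * (2 * moves(9) + 1) + 1
= 2 * (2 * (2 * moves(8) + 1) + 1) + 1
= 2 * (2 * (2 * (2 * moves(7) + 1) + 1) + 1) + 1
= 2 * (2 * (2 * (2 * (2 * moves(6) + 1) + 1) + 1) + 1) + 1
= 2 * (2 * (2 * (2 * (2 * (2 * moves(5) + 1) + 1) + 1) + 1) + 1) + 1
= 2 * (2 * (2 * (2 * (2 * (2 * (2 * moves(4) + 1) + 1) + 1) + 1) + 1) + 1) + 1
= 2 * (2 * (2 * (2 * (2 * (2 * (2 * (2 * moves(3) + 1) + 1) + 1) + 1) + 1) + 1) + 1) + 1
= 2 * (2 * (2 * (2 * (2 * (2 * (2 * (2 * (2 * moves(2) + 1) + 1) + 1) + 1) + 1) + 1) + 1) + 1) + 1
= 2 * (2 * (2 * (2 * (2 * (2 * (2 * (2 * (2 * (2 * moves(1) + 1) + 1) + 1) + 1) + 1) + 1) + 1) + 1) + 1) + 1
Now compute bottom-up:
moves(1) = 1
moves(2) = 2 * 1 + 1 = 3
moves(3) = 2 * 3 + 1 = 7
moves(4) = 2 * 7 + 1 = 15
moves(5) = 2 * 15 + 1 = 31
moves(6) = 2 * 31 + 1 = 63
moves(7) = 2 * 63 + 1 = 127
moves(8) = 2 * 127 + 1 = 255
moves(9) = 2 * 255 + 1 = 511
moves(10) = 2 * 511 + 1 = 1023
moves(11) = 2 * 1023 + 1 = 2047
= 2047


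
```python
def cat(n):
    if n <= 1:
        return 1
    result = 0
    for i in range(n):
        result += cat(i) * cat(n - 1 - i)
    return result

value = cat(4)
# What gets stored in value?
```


cat(4)
= sum of cat(i) * cat(4-1-i) for i in 0..3
First compute sub-values bottom-up:
  cat(0) = 1, cat(1) = 1
  cat(2) = 1*1 + 1*1 = 2
  cat(3) = 1*2 + 1*1 + 2*1 = 5
Now cat(4):
  cat(0)*cat(3) = 1*5 = 5
  cat(1)*cat(2) = 1*2 = 2
  cat(2)*cat(1) = 2*1 = 2
  cat(3)*cat(0) = 5*1 = 5
= 5 + 2 + 2 + 5
= 14


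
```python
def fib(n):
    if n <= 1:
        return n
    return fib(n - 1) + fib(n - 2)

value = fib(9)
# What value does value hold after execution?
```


fib(9)
= fib(8) + fib(7)
= (fib(7) + fib(6)) + fib(7)
Computing bottom-up: fib(0)=0, fib(1)=1, fib(2)=1, fib(3)=2, fib(4)=3, fib(5)=5, fib(6)=8, fib(7)=13, fib(8)=21, fib(9)=34
= 34


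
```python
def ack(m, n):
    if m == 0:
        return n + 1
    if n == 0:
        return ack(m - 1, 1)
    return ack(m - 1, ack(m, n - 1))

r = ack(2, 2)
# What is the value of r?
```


ack(2, 2)
= ack(1, ack(2, 1))
First compute ack(2, 1) = 5
= ack(1, 5)
= 7


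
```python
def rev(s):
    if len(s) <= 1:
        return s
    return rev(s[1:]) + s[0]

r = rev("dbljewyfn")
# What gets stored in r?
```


rev("dbljewyfn")
= rev("bljewyfn") + "d"
= rev("ljewyfn") + "b" + "d"
= rev("jewyfn") + "l" + "b" + "d"
= rev("ewyfn") + "j" + "l" + "b" + "d"
= rev("wyfn") + "e" + "j" + "l" + "b" + "d"
= rev("yfn") + "w" + "e" + "j" + "l" + "b" + "d"
= rev("fn") + "y" + "w" + "e" + "j" + "l" + "b" + "d"
= rev("n") + "f" + "y" + "w" + "e" + "j" + "l" + "b" + "d"
= "n" + "f" + "y" + "w" + "e" + "j" + "l" + "b" + "d"
= "nfywejlbd"


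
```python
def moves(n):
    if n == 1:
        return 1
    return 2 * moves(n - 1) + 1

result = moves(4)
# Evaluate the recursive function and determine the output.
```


moves(4)
= 2 * moves(3) + 1
= 2 * (2 * moves(2) + 1) + 1
= 2 * (2 * (2 * moves(1) + 1) + 1) + 1
Now compute bottom-up:
moves(1) = 1
moves(2) = 2 * 1 + 1 = 3
moves(3) = 2 * 3 + 1 = 7
moves(4) = 2 * 7 + 1 = 15
= 15


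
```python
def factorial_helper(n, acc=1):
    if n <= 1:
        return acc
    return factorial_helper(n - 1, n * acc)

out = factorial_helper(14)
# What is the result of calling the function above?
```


factorial_helper(14, 1)
= factorial_helper(13, 14 * 1) = factorial_helper(13, 14)
= factorial_helper(12, 13 * 14) = factorial_helper(12, 182)
= factorial_helper(11, 12 * 182) = factorial_helper(11, 2184)
= factorial_helper(10, 11 * 2184) = factorial_helper(10, 24024)
= factorial_helper(9, 10 * 24024) = factorial_helper(9, 240240)
= factorial_helper(8, 9 * 240240) = factorial_helper(8, 2162160)
= factorial_helper(7, 8 * 2162160) = factorial_helper(7, 17297280)
= factorial_helper(6, 7 * 17297280) = factorial_helper(6, 121080960)
= factorial_helper(5, 6 * 121080960) = factorial_helper(5, 726485760)
= factorial_helper(4, 5 * 726485760) = factorial_helper(4, 3632428800)
= factorial_helper(3, 4 * 3632428800) = factorial_helper(3, 14529715200)
= factorial_helper(2, 3 * 14529715200) = factorial_helper(2, 43589145600)
= factorial_helper(1, 2 * 43589145600) = factorial_helper(1, 87178291200)
n <= 1, return acc = 87178291200


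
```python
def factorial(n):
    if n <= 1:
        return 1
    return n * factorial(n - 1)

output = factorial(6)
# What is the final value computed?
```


factorial(6)
= 6 * factorial(5)
= 6 * 5 * factorial(4)
= 6 * 5 * 4 * factorial(3)
= 6 * 5 * 4 * 3 * factorial(2)
= 6 * 5 * 4 * 3 * 2 * factorial(1)
= 6 * 5 * 4 * 3 * 2 * 1
= 720


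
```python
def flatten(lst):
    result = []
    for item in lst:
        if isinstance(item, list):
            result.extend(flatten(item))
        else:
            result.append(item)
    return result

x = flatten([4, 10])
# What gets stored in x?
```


flatten([4, 10])
Processing each element:
  4 is not a list -> append 4
  10 is not a list -> append 10
= [4, 10]


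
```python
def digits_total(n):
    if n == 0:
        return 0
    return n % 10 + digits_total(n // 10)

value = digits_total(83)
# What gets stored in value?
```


digits_total(83)
= 3 + digits_total(8)
= 3 + 8 + digits_total(0)
= 3 + 8 + 0
= 11


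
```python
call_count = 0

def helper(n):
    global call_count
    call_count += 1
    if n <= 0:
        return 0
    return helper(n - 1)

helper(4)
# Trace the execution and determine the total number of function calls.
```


helper(4) calls helper(3) calls ... calls helper(0)
Total calls: 4 + 1 (for base case) = 5


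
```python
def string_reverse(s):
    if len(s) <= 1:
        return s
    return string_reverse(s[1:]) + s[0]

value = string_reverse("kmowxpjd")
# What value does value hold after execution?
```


string_reverse("kmowxpjd")
= string_reverse("mowxpjd") + "k"
= string_reverse("owxpjd") + "m" + "k"
= string_reverse("wxpjd") + "o" + "m" + "k"
= string_reverse("xpjd") + "w" + "o" + "m" + "k"
= string_reverse("pjd") + "x" + "w" + "o" + "m" + "k"
= string_reverse("jd") + "p" + "x" + "w" + "o" + "m" + "k"
= string_reverse("d") + "j" + "p" + "x" + "w" + "o" + "m" + "k"
= "d" + "j" + "p" + "x" + "w" + "o" + "m" + "k"
= "djpxwomk"


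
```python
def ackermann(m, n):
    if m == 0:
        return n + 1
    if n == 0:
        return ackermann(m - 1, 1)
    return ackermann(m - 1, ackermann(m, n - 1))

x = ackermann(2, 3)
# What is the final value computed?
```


ackermann(2, 3)
= ackermann(1, ackermann(2, 2))
First compute ackermann(2, 2) = 7
= ackermann(1, 7)
= 9


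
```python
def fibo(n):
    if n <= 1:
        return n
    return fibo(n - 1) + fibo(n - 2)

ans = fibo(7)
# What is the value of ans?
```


fibo(7)
= fibo(6) + fibo(5)
= (fibo(5) + fibo(4)) + fibo(5)
Computing bottom-up: fibo(0)=0, fibo(1)=1, fibo(2)=1, fibo(3)=2, fibo(4)=3, fibo(5)=5, fibo(6)=8, fibo(7)=13
= 13


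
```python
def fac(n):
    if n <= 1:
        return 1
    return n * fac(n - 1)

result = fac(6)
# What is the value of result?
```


fac(6)
= 6 * fac(5)
= 6 * 5 * fac(4)
= 6 * 5 * 4 * fac(3)
= 6 * 5 * 4 * 3 * fac(2)
= 6 * 5 * 4 * 3 * 2 * fac(1)
= 6 * 5 * 4 * 3 * 2 * 1
= 720


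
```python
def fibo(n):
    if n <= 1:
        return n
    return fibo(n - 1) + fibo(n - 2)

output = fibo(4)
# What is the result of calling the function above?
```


fibo(4)
= fibo(3) + fibo(2)
= (fibo(2) + fibo(1)) + fibo(2)
Computing bottom-up: fibo(0)=0, fibo(1)=1, fibo(2)=1, fibo(3)=2, fibo(4)=3
= 3


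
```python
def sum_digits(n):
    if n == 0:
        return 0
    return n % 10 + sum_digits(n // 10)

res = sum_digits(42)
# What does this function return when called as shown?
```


sum_digits(42)
= 2 + sum_digits(4)
= 2 + 4 + sum_digits(0)
= 2 + 4 + 0
= 6


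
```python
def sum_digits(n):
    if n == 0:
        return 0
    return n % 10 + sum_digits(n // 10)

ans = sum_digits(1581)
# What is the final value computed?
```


sum_digits(1581)
= 1 + sum_digits(158)
= 1 + 8 + sum_digits(15)
= 1 + 8 + 5 + sum_digits(1)
= 1 + 8 + 5 + 1 + sum_digits(0)
= 1 + 8 + 5 + 1 + 0
= 15


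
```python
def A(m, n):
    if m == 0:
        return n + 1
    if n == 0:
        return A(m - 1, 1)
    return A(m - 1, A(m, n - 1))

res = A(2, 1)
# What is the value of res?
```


A(2, 1)
= A(1, A(2, 0))
First compute A(2, 0) = 3
= A(1, 3)
= 5


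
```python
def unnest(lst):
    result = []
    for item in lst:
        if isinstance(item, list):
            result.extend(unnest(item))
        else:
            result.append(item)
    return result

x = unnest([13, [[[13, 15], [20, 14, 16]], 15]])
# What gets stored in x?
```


unnest([13, [[[13, 15], [20, 14, 16]], 15]])
Processing each element:
  13 is not a list -> append 13
  [[[13, 15], [20, 14, 16]], 15] is a list -> unnest recursively -> [13, 15, 20, 14, 16, 15]
= [13, 13, 15, 20, 14, 16, 15]


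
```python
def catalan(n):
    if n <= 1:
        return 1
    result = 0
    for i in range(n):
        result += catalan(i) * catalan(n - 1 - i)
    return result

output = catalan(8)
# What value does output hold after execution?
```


catalan(8)
= sum of catalan(i) * catalan(8-1-i) for i in 0..7
First compute sub-values bottom-up:
  catalan(0) = 1, catalan(1) = 1
  catalan(2) = 1*1 + 1*1 = 2
  catalan(3) = 1*2 + 1*1 + 2*1 = 5
  catalan(4) = 1*5 + 1*2 + 2*1 + 5*1 = 14
  catalan(5) = 1*14 + 1*5 + 2*2 + 5*1 + 14*1 = 42
  catalan(6) = 1*42 + 1*14 + 2*5 + 5*2 + 14*1 + 42*1 = 132
  catalan(7) = 1*132 + 1*42 + 2*14 + 5*5 + 14*2 + 42*1 + 132*1 = 429
Now catalan(8):
  catalan(0)*catalan(7) = 1*429 = 429
  catalan(1)*catalan(6) = 1*132 = 132
  catalan(2)*catalan(5) = 2*42 = 84
  catalan(3)*catalan(4) = 5*14 = 70
  catalan(4)*catalan(3) = 14*5 = 70
  catalan(5)*catalan(2) = 42*2 = 84
  catalan(6)*catalan(1) = 132*1 = 132
  catalan(7)*catalan(0) = 429*1 = 429
= 429 + 132 + 84 + 70 + 70 + 84 + 132 + 429
= 1430


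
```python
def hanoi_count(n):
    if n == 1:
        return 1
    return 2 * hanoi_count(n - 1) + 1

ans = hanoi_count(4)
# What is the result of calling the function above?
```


hanoi_count(4)
= 2 * hanoi_count(3) + 1
= 2 * (2 * hanoi_count(2) + 1) + 1
= 2 * (2 * (2 * hanoi_count(1) + 1) + 1) + 1
Now compute bottom-up:
hanoi_count(1) = 1
hanoi_count(2) = 2 * 1 + 1 = 3
hanoi_count(3) = 2 * 3 + 1 = 7
hanoi_count(4) = 2 * 7 + 1 = 15
= 15


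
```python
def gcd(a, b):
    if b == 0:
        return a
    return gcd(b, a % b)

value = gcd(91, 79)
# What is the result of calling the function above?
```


gcd(91, 79)
= gcd(79, 91 % 79) = gcd(79, 12)
= gcd(12, 79 % 12) = gcd(12, 7)
= gcd(7, 12 % 7) = gcd(7, 5)
= gcd(5, 7 % 5) = gcd(5, 2)
= gcd(2, 5 % 2) = gcd(2, 1)
= gcd(1, 2 % 1) = gcd(1, 0)
b == 0, return a = 1


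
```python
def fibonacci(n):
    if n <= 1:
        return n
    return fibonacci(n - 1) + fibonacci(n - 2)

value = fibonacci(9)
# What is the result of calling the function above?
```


fibonacci(9)
= fibonacci(8) + fibonacci(7)
= (fibonacci(7) + fibonacci(6)) + fibonacci(7)
Computing bottom-up: fibonacci(0)=0, fibonacci(1)=1, fibonacci(2)=1, fibonacci(3)=2, fibonacci(4)=3, fibonacci(5)=5, fibonacci(6)=8, fibonacci(7)=13, fibonacci(8)=21, fibonacci(9)=34
= 34


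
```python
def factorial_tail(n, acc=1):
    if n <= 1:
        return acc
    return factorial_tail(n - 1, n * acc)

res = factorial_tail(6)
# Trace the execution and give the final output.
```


factorial_tail(6, 1)
= factorial_tail(5, 6 * 1) = factorial_tail(5, 6)
= factorial_tail(4, 5 * 6) = factorial_tail(4, 30)
= factorial_tail(3, 4 * 30) = factorial_tail(3, 120)
= factorial_tail(2, 3 * 120) = factorial_tail(2, 360)
= factorial_tail(1, 2 * 360) = factorial_tail(1, 720)
n <= 1, return acc = 720


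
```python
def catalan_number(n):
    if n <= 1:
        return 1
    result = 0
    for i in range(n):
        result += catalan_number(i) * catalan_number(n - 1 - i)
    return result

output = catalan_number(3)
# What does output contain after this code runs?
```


catalan_number(3)
= sum of catalan_number(i) * catalan_number(3-1-i) for i in 0..2
First compute sub-values bottom-up:
  catalan_number(0) = 1, catalan_number(1) = 1
  catalan_number(2) = 1*1 + 1*1 = 2
Now catalan_number(3):
  catalan_number(0)*catalan_number(2) = 1*2 = 2
  catalan_number(1)*catalan_number(1) = 1*1 = 1
  catalan_number(2)*catalan_number(0) = 2*1 = 2
= 2 + 1 + 2
= 5


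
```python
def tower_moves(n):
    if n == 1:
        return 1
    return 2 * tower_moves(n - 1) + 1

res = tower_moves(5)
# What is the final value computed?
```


tower_moves(5)
= 2 * tower_moves(4) + 1
= 2 * (2 * tower_moves(3) + 1) + 1
= 2 * (2 * (2 * tower_moves(2) + 1) + 1) + 1
= 2 * (2 * (2 * (2 * tower_moves(1) + 1) + 1) + 1) + 1
Now compute bottom-up:
tower_moves(1) = 1
tower_moves(2) = 2 * 1 + 1 = 3
tower_moves(3) = 2 * 3 + 1 = 7
tower_moves(4) = 2 * 7 + 1 = 15
tower_moves(5) = 2 * 15 + 1 = 31
= 31


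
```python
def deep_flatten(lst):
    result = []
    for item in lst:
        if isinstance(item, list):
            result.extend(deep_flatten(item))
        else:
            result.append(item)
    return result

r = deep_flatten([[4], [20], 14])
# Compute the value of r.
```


deep_flatten([[4], [20], 14])
Processing each element:
  [4] is a list -> deep_flatten recursively -> [4]
  [20] is a list -> deep_flatten recursively -> [20]
  14 is not a list -> append 14
= [4, 20, 14]


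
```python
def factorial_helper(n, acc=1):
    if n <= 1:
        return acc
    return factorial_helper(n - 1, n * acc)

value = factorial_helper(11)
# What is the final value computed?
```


factorial_helper(11, 1)
= factorial_helper(10, 11 * 1) = factorial_helper(10, 11)
= factorial_helper(9, 10 * 11) = factorial_helper(9, 110)
= factorial_helper(8, 9 * 110) = factorial_helper(8, 990)
= factorial_helper(7, 8 * 990) = factorial_helper(7, 7920)
= factorial_helper(6, 7 * 7920) = factorial_helper(6, 55440)
= factorial_helper(5, 6 * 55440) = factorial_helper(5, 332640)
= factorial_helper(4, 5 * 332640) = factorial_helper(4, 1663200)
= factorial_helper(3, 4 * 1663200) = factorial_helper(3, 6652800)
= factorial_helper(2, 3 * 6652800) = factorial_helper(2, 19958400)
= factorial_helper(1, 2 * 19958400) = factorial_helper(1, 39916800)
n <= 1, return acc = 39916800


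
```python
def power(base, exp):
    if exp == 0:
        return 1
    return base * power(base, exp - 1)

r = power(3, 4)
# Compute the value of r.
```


power(3, 4)
= 3 * power(3, 3)
= 3 * 3 * power(3, 2)
= 3 * 3 * 3 * power(3, 1)
= 3 * 3 * 3 * 3 * power(3, 0)
= 3 * 3 * 3 * 3 * 1
= 81


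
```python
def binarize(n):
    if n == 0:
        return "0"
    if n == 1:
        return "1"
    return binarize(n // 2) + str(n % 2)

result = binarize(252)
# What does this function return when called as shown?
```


binarize(252)
= binarize(126) + "0"
= binarize(63) + "0" + "0"
= binarize(31) + "1" + "0" + "0"
= binarize(15) + "1" + "1" + "0" + "0"
= binarize(7) + "1" + "1" + "1" + "0" + "0"
= binarize(3) + "1" + "1" + "1" + "1" + "0" + "0"
= binarize(1) + "1" + "1" + "1" + "1" + "1" + "0" + "0"
= "1" + "1" + "1" + "1" + "1" + "1" + "0" + "0"
= "11111100"


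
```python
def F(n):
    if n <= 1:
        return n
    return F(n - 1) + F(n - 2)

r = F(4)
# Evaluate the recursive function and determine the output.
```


F(4)
= F(3) + F(2)
= (F(2) + F(1)) + F(2)
Computing bottom-up: F(0)=0, F(1)=1, F(2)=1, F(3)=2, F(4)=3
= 3


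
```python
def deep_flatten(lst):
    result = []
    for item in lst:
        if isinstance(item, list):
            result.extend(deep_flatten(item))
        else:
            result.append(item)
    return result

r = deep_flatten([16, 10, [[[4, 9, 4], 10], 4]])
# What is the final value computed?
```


deep_flatten([16, 10, [[[4, 9, 4], 10], 4]])
Processing each element:
  16 is not a list -> append 16
  10 is not a list -> append 10
  [[[4, 9, 4], 10], 4] is a list -> deep_flatten recursively -> [4, 9, 4, 10, 4]
= [16, 10, 4, 9, 4, 10, 4]


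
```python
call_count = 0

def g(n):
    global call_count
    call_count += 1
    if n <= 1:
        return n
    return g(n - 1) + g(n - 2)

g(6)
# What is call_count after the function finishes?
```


g(6) calls g(5) and g(4); each non-base call branches into two more.
Let C(k) = total number of calls made by g(k), including the call to g(k) itself.
Base cases: C(0) = 1, C(1) = 1
Recurrence: C(k) = 1 + C(k-1) + C(k-2)
  C(2) = 1 + C(1) + C(0) = 1 + 1 + 1 = 3
  C(3) = 1 + C(2) + C(1) = 1 + 3 + 1 = 5
  C(4) = 1 + C(3) + C(2) = 1 + 5 + 3 = 9
  C(5) = 1 + C(4) + C(3) = 1 + 9 + 5 = 15
  C(6) = 1 + C(5) + C(4) = 1 + 15 + 9 = 25
Total calls = C(6) = 25


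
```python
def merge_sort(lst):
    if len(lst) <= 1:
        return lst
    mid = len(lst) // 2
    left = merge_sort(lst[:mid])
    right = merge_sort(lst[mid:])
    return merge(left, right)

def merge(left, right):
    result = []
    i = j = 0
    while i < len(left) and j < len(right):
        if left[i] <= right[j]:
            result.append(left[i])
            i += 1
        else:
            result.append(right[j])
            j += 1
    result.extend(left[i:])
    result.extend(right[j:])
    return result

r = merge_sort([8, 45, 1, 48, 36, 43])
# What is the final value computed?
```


merge_sort([8, 45, 1, 48, 36, 43])
Split into [8, 45, 1] and [48, 36, 43]
Left sorted: [1, 8, 45]
Right sorted: [36, 43, 48]
Merge [1, 8, 45] and [36, 43, 48]
= [1, 8, 36, 43, 45, 48]


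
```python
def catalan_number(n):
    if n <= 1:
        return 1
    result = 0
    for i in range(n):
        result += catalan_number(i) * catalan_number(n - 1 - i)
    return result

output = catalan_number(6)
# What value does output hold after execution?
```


catalan_number(6)
= sum of catalan_number(i) * catalan_number(6-1-i) for i in 0..5
First compute sub-values bottom-up:
  catalan_number(0) = 1, catalan_number(1) = 1
  catalan_number(2) = 1*1 + 1*1 = 2
  catalan_number(3) = 1*2 + 1*1 + 2*1 = 5
  catalan_number(4) = 1*5 + 1*2 + 2*1 + 5*1 = 14
  catalan_number(5) = 1*14 + 1*5 + 2*2 + 5*1 + 14*1 = 42
Now catalan_number(6):
  catalan_number(0)*catalan_number(5) = 1*42 = 42
  catalan_number(1)*catalan_number(4) = 1*14 = 14
  catalan_number(2)*catalan_number(3) = 2*5 = 10
  catalan_number(3)*catalan_number(2) = 5*2 = 10
  catalan_number(4)*catalan_number(1) = 14*1 = 14
  catalan_number(5)*catalan_number(0) = 42*1 = 42
= 42 + 14 + 10 + 10 + 14 + 42
= 132


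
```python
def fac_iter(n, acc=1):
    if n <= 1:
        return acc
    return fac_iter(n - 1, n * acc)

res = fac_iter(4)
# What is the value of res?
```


fac_iter(4, 1)
= fac_iter(3, 4 * 1) = fac_iter(3, 4)
= fac_iter(2, 3 * 4) = fac_iter(2, 12)
= fac_iter(1, 2 * 12) = fac_iter(1, 24)
n <= 1, return acc = 24


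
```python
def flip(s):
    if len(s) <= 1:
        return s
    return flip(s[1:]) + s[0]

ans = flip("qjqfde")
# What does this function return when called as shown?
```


flip("qjqfde")
= flip("jqfde") + "q"
= flip("qfde") + "j" + "q"
= flip("fde") + "q" + "j" + "q"
= flip("de") + "f" + "q" + "j" + "q"
= flip("e") + "d" + "f" + "q" + "j" + "q"
= "e" + "d" + "f" + "q" + "j" + "q"
= "edfqjq"


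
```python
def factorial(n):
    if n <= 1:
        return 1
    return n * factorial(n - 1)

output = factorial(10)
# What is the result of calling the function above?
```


factorial(10)
= 10 * factorial(9)
= 10 * 9 * factorial(8)
= 10 * 9 * 8 * factorial(7)
= 10 * 9 * 8 * 7 * factorial(6)
= 10 * 9 * 8 * 7 * 6 * factorial(5)
= 10 * 9 * 8 * 7 * 6 * 5 * factorial(4)
= 10 * 9 * 8 * 7 * 6 * 5 * 4 * factorial(3)
= 10 * 9 * 8 * 7 * 6 * 5 * 4 * 3 * factorial(2)
= 10 * 9 * 8 * 7 * 6 * 5 * 4 * 3 * 2 * factorial(1)
= 10 * 9 * 8 * 7 * 6 * 5 * 4 * 3 * 2 * 1
= 3628800


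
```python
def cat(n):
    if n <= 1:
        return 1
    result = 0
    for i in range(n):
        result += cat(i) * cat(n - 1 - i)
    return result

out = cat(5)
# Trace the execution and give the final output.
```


cat(5)
= sum of cat(i) * cat(5-1-i) for i in 0..4
First compute sub-values bottom-up:
  cat(0) = 1, cat(1) = 1
  cat(2) = 1*1 + 1*1 = 2
  cat(3) = 1*2 + 1*1 + 2*1 = 5
  cat(4) = 1*5 + 1*2 + 2*1 + 5*1 = 14
Now cat(5):
  cat(0)*cat(4) = 1*14 = 14
  cat(1)*cat(3) = 1*5 = 5
  cat(2)*cat(2) = 2*2 = 4
  cat(3)*cat(1) = 5*1 = 5
  cat(4)*cat(0) = 14*1 = 14
= 14 + 5 + 4 + 5 + 14
= 42


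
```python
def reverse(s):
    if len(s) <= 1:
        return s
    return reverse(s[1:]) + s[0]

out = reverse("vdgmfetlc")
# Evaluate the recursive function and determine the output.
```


reverse("vdgmfetlc")
= reverse("dgmfetlc") + "v"
= reverse("gmfetlc") + "d" + "v"
= reverse("mfetlc") + "g" + "d" + "v"
= reverse("fetlc") + "m" + "g" + "d" + "v"
= reverse("etlc") + "f" + "m" + "g" + "d" + "v"
= reverse("tlc") + "e" + "f" + "m" + "g" + "d" + "v"
= reverse("lc") + "t" + "e" + "f" + "m" + "g" + "d" + "v"
= reverse("c") + "l" + "t" + "e" + "f" + "m" + "g" + "d" + "v"
= "c" + "l" + "t" + "e" + "f" + "m" + "g" + "d" + "v"
= "cltefmgdv"


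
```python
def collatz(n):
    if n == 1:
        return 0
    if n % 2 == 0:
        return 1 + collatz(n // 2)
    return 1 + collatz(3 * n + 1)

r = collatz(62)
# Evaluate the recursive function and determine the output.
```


collatz(62)
62 is even -> collatz(31)
31 is odd -> 3*31+1 = 94 -> collatz(94)
94 is even -> collatz(47)
47 is odd -> 3*47+1 = 142 -> collatz(142)
142 is even -> collatz(71)
71 is odd -> 3*71+1 = 214 -> collatz(214)
214 is even -> collatz(107)
107 is odd -> 3*107+1 = 322 -> collatz(322)
322 is even -> collatz(161)
161 is odd -> 3*161+1 = 484 -> collatz(484)
484 is even -> collatz(242)
242 is even -> collatz(121)
121 is odd -> 3*121+1 = 364 -> collatz(364)
364 is even -> collatz(182)
182 is even -> collatz(91)
91 is odd -> 3*91+1 = 274 -> collatz(274)
274 is even -> collatz(137)
137 is odd -> 3*137+1 = 412 -> collatz(412)
412 is even -> collatz(206)
206 is even -> collatz(103)
103 is odd -> 3*103+1 = 310 -> collatz(310)
310 is even -> collatz(155)
155 is odd -> 3*155+1 = 466 -> collatz(466)
466 is even -> collatz(233)
233 is odd -> 3*233+1 = 700 -> collatz(700)
700 is even -> collatz(350)
350 is even -> collatz(175)
175 is odd -> 3*175+1 = 526 -> collatz(526)
526 is even -> collatz(263)
263 is odd -> 3*263+1 = 790 -> collatz(790)
790 is even -> collatz(395)
395 is odd -> 3*395+1 = 1186 -> collatz(1186)
1186 is even -> collatz(593)
593 is odd -> 3*593+1 = 1780 -> collatz(1780)
1780 is even -> collatz(890)
890 is even -> collatz(445)
445 is odd -> 3*445+1 = 1336 -> collatz(1336)
1336 is even -> collatz(668)
668 is even -> collatz(334)
334 is even -> collatz(167)
167 is odd -> 3*167+1 = 502 -> collatz(502)
502 is even -> collatz(251)
251 is odd -> 3*251+1 = 754 -> collatz(754)
754 is even -> collatz(377)
377 is odd -> 3*377+1 = 1132 -> collatz(1132)
1132 is even -> collatz(566)
566 is even -> collatz(283)
283 is odd -> 3*283+1 = 850 -> collatz(850)
850 is even -> collatz(425)
425 is odd -> 3*425+1 = 1276 -> collatz(1276)
1276 is even -> collatz(638)
638 is even -> collatz(319)
319 is odd -> 3*319+1 = 958 -> collatz(958)
958 is even -> collatz(479)
479 is odd -> 3*479+1 = 1438 -> collatz(1438)
1438 is even -> collatz(719)
719 is odd -> 3*719+1 = 2158 -> collatz(2158)
2158 is even -> collatz(1079)
1079 is odd -> 3*1079+1 = 3238 -> collatz(3238)
3238 is even -> collatz(1619)
1619 is odd -> 3*1619+1 = 4858 -> collatz(4858)
4858 is even -> collatz(2429)
2429 is odd -> 3*2429+1 = 7288 -> collatz(7288)
7288 is even -> collatz(3644)
3644 is even -> collatz(1822)
1822 is even -> collatz(911)
911 is odd -> 3*911+1 = 2734 -> collatz(2734)
2734 is even -> collatz(1367)
1367 is odd -> 3*1367+1 = 4102 -> collatz(4102)
4102 is even -> collatz(2051)
2051 is odd -> 3*2051+1 = 6154 -> collatz(6154)
6154 is even -> collatz(3077)
3077 is odd -> 3*3077+1 = 9232 -> collatz(9232)
9232 is even -> collatz(4616)
4616 is even -> collatz(2308)
2308 is even -> collatz(1154)
1154 is even -> collatz(577)
577 is odd -> 3*577+1 = 1732 -> collatz(1732)
1732 is even -> collatz(866)
866 is even -> collatz(433)
433 is odd -> 3*433+1 = 1300 -> collatz(1300)
1300 is even -> collatz(650)
650 is even -> collatz(325)
325 is odd -> 3*325+1 = 976 -> collatz(976)
976 is even -> collatz(488)
488 is even -> collatz(244)
244 is even -> collatz(122)
122 is even -> collatz(61)
61 is odd -> 3*61+1 = 184 -> collatz(184)
184 is even -> collatz(92)
92 is even -> collatz(46)
46 is even -> collatz(23)
23 is odd -> 3*23+1 = 70 -> collatz(70)
70 is even -> collatz(35)
35 is odd -> 3*35+1 = 106 -> collatz(106)
106 is even -> collatz(53)
53 is odd -> 3*53+1 = 160 -> collatz(160)
160 is even -> collatz(80)
80 is even -> collatz(40)
40 is even -> collatz(20)
20 is even -> collatz(10)
10 is even -> collatz(5)
5 is odd -> 3*5+1 = 16 -> collatz(16)
16 is even -> collatz(8)
8 is even -> collatz(4)
4 is even -> collatz(2)
2 is even -> collatz(1)
Reached 1 after 107 steps
= 107


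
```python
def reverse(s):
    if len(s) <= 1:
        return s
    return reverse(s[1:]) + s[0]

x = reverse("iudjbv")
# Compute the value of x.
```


reverse("iudjbv")
= reverse("udjbv") + "i"
= reverse("djbv") + "u" + "i"
= reverse("jbv") + "d" + "u" + "i"
= reverse("bv") + "j" + "d" + "u" + "i"
= reverse("v") + "b" + "j" + "d" + "u" + "i"
= "v" + "b" + "j" + "d" + "u" + "i"
= "vbjdui"


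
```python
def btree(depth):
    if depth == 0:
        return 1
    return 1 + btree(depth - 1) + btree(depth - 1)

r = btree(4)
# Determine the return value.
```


btree(4)
= 1 + btree(3) + btree(3)
= 1 + 2 * btree(3)
btree(k) = 2^(k+1) - 1
btree(0) = 1
btree(1) = 3
btree(2) = 7
btree(3) = 15
btree(4) = 31
btree(4) = 2^5 - 1 = 31


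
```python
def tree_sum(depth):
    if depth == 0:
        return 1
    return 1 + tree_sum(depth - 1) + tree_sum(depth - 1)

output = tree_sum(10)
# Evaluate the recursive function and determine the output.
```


tree_sum(10)
= 1 + tree_sum(9) + tree_sum(9)
= 1 + 2 * tree_sum(9)
tree_sum(k) = 2^(k+1) - 1
tree_sum(0) = 1
tree_sum(1) = 3
tree_sum(2) = 7
tree_sum(3) = 15
tree_sum(4) = 31
tree_sum(10) = 2^11 - 1 = 2047


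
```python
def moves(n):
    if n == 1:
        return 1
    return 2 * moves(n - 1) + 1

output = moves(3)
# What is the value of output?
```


moves(3)
= 2 * moves(2) + 1
= 2 * (2 * moves(1) + 1) + 1
Now compute bottom-up:
moves(1) = 1
moves(2) = 2 * 1 + 1 = 3
moves(3) = 2 * 3 + 1 = 7
= 7


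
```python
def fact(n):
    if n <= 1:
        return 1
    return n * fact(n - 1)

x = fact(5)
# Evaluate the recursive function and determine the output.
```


fact(5)
= 5 * fact(4)
= 5 * 4 * fact(3)
= 5 * 4 * 3 * fact(2)
= 5 * 4 * 3 * 2 * fact(1)
= 5 * 4 * 3 * 2 * 1
= 120


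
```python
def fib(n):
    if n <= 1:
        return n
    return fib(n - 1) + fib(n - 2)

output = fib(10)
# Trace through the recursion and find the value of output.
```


fib(10)
= fib(9) + fib(8)
= (fib(8) + fib(7)) + fib(8)
Computing bottom-up: fib(0)=0, fib(1)=1, fib(2)=1, fib(3)=2, fib(4)=3, fib(5)=5, fib(6)=8, fib(7)=13, fib(8)=21, fib(9)=34, fib(10)=55
= 55
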